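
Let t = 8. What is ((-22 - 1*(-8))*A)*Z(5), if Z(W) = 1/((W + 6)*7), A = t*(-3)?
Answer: 48/11 ≈ 4.3636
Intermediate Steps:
A = -24 (A = 8*(-3) = -24)
Z(W) = 1/(7*(6 + W)) (Z(W) = (1/7)/(6 + W) = 1/(7*(6 + W)))
((-22 - 1*(-8))*A)*Z(5) = ((-22 - 1*(-8))*(-24))*(1/(7*(6 + 5))) = ((-22 + 8)*(-24))*((1/7)/11) = (-14*(-24))*((1/7)*(1/11)) = 336*(1/77) = 48/11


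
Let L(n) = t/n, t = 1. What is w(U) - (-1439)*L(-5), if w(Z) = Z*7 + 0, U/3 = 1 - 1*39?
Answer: -5429/5 ≈ -1085.8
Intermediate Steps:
L(n) = 1/n
U = -114 (U = 3*(1 - 1*39) = 3*(1 - 39) = 3*(-38) = -114)
w(Z) = 7*Z (w(Z) = 7*Z + 0 = 7*Z)
w(U) - (-1439)*L(-5) = 7*(-114) - (-1439)/(-5) = -798 - (-1439)*(-1)/5 = -798 - 1*1439/5 = -798 - 1439/5 = -5429/5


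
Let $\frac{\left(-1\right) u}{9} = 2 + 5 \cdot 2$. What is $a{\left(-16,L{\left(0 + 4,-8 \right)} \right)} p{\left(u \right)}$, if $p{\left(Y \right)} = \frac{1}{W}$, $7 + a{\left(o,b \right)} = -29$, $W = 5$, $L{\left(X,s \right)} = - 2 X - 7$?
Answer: $- \frac{36}{5} \approx -7.2$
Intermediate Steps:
$L{\left(X,s \right)} = -7 - 2 X$
$a{\left(o,b \right)} = -36$ ($a{\left(o,b \right)} = -7 - 29 = -36$)
$u = -108$ ($u = - 9 \left(2 + 5 \cdot 2\right) = - 9 \left(2 + 10\right) = \left(-9\right) 12 = -108$)
$p{\left(Y \right)} = \frac{1}{5}$
$a{\left(-16,L{\left(0 + 4,-8 \right)} \right)} p{\left(u \right)} = \left(-36\right) \frac{1}{5} = - \frac{36}{5}$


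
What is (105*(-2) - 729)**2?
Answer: 881721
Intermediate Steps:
(105*(-2) - 729)**2 = (-210 - 729)**2 = (-939)**2 = 881721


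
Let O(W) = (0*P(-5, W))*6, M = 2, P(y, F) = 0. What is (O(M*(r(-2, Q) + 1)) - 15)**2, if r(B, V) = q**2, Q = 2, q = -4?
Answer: 225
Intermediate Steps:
r(B, V) = 16 (r(B, V) = (-4)**2 = 16)
O(W) = 0 (O(W) = (0*0)*6 = 0*6 = 0)
(O(M*(r(-2, Q) + 1)) - 15)**2 = (0 - 15)**2 = (-15)**2 = 225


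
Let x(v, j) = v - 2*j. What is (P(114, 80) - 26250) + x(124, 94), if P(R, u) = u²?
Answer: -19914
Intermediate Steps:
(P(114, 80) - 26250) + x(124, 94) = (80² - 26250) + (124 - 2*94) = (6400 - 26250) + (124 - 188) = -19850 - 64 = -19914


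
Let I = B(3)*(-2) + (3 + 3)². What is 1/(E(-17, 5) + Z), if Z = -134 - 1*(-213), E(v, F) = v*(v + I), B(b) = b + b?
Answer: -1/40 ≈ -0.025000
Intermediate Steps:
B(b) = 2*b
I = 24 (I = (2*3)*(-2) + (3 + 3)² = 6*(-2) + 6² = -12 + 36 = 24)
E(v, F) = v*(24 + v) (E(v, F) = v*(v + 24) = v*(24 + v))
Z = 79 (Z = -134 + 213 = 79)
1/(E(-17, 5) + Z) = 1/(-17*(24 - 17) + 79) = 1/(-17*7 + 79) = 1/(-119 + 79) = 1/(-40) = -1/40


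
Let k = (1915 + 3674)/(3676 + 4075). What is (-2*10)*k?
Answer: -4860/337 ≈ -14.421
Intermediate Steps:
k = 243/337 (k = 5589/7751 = 5589*(1/7751) = 243/337 ≈ 0.72107)
(-2*10)*k = -2*10*(243/337) = -20*243/337 = -4860/337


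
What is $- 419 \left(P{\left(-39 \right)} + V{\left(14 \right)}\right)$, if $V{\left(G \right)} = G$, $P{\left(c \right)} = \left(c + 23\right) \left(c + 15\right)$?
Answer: $-166762$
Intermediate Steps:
$P{\left(c \right)} = \left(15 + c\right) \left(23 + c\right)$ ($P{\left(c \right)} = \left(23 + c\right) \left(15 + c\right) = \left(15 + c\right) \left(23 + c\right)$)
$- 419 \left(P{\left(-39 \right)} + V{\left(14 \right)}\right) = - 419 \left(\left(345 + \left(-39\right)^{2} + 38 \left(-39\right)\right) + 14\right) = - 419 \left(\left(345 + 1521 - 1482\right) + 14\right) = - 419 \left(384 + 14\right) = \left(-419\right) 398 = -166762$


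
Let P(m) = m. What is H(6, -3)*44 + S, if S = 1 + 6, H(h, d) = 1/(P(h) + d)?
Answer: 65/3 ≈ 21.667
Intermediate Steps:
H(h, d) = 1/(d + h) (H(h, d) = 1/(h + d) = 1/(d + h))
S = 7
H(6, -3)*44 + S = 44/(-3 + 6) + 7 = 44/3 + 7 = 65/3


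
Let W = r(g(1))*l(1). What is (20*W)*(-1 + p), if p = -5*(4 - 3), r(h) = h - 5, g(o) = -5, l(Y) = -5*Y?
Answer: -6000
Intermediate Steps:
r(h) = -5 + h
p = -5 (p = -5*1 = -5)
W = 50 (W = (-5 - 5)*(-5*1) = -10*(-5) = 50)
(20*W)*(-1 + p) = (20*50)*(-1 - 5) = 1000*(-6) = -6000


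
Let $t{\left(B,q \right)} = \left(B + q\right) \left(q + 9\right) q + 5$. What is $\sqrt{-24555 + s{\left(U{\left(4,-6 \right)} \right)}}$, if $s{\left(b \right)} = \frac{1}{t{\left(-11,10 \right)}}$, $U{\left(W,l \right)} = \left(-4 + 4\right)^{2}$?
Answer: $\frac{2 i \sqrt{210098765}}{185} \approx 156.7 i$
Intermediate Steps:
$t{\left(B,q \right)} = 5 + q \left(9 + q\right) \left(B + q\right)$ ($t{\left(B,q \right)} = \left(B + q\right) \left(9 + q\right) q + 5 = \left(9 + q\right) \left(B + q\right) q + 5 = q \left(9 + q\right) \left(B + q\right) + 5 = 5 + q \left(9 + q\right) \left(B + q\right)$)
$U{\left(W,l \right)} = 0$ ($U{\left(W,l \right)} = 0^{2} = 0$)
$s{\left(b \right)} = - \frac{1}{185}$ ($s{\left(b \right)} = \frac{1}{5 + 10^{3} + 9 \cdot 10^{2} - 11 \cdot 10^{2} + 9 \left(-11\right) 10} = \frac{1}{5 + 1000 + 9 \cdot 100 - 1100 - 990} = \frac{1}{5 + 1000 + 900 - 1100 - 990} = \frac{1}{-185} = - \frac{1}{185}$)
$\sqrt{-24555 + s{\left(U{\left(4,-6 \right)} \right)}} = \sqrt{-24555 - \frac{1}{185}} = \sqrt{- \frac{4542676}{185}} = \frac{2 i \sqrt{210098765}}{185}$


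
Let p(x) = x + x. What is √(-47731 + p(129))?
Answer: I*√47473 ≈ 217.88*I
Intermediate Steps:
p(x) = 2*x
√(-47731 + p(129)) = √(-47731 + 2*129) = √(-47731 + 258) = √(-47473) = I*√47473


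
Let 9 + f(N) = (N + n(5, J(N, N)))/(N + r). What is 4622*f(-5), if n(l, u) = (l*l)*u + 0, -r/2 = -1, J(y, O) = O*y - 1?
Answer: -2874884/3 ≈ -9.5830e+5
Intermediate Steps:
J(y, O) = -1 + O*y
r = 2 (r = -2*(-1) = 2)
n(l, u) = u*l² (n(l, u) = l²*u + 0 = u*l² + 0 = u*l²)
f(N) = -9 + (-25 + N + 25*N²)/(2 + N) (f(N) = -9 + (N + (-1 + N*N)*5²)/(N + 2) = -9 + (N + (-1 + N²)*25)/(2 + N) = -9 + (N + (-25 + 25*N²))/(2 + N) = -9 + (-25 + N + 25*N²)/(2 + N))
4622*f(-5) = 4622*((-43 - 8*(-5) + 25*(-5)²)/(2 - 5)) = 4622*((-43 + 40 + 25*25)/(-3)) = 4622*(-(-43 + 40 + 625)/3) = 4622*(-⅓*622) = 4622*(-622/3) = -2874884/3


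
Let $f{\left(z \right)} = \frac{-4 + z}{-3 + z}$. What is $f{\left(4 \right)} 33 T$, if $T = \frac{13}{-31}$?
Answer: $0$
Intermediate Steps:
$T = - \frac{13}{31}$ ($T = 13 \left(- \frac{1}{31}\right) = - \frac{13}{31} \approx -0.41935$)
$f{\left(z \right)} = \frac{-4 + z}{-3 + z}$
$f{\left(4 \right)} 33 T = \frac{-4 + 4}{-3 + 4} \cdot 33 \left(- \frac{13}{31}\right) = 1^{-1} \cdot 0 \cdot 33 \left(- \frac{13}{31}\right) = 1 \cdot 0 \cdot 33 \left(- \frac{13}{31}\right) = 0 \cdot 33 \left(- \frac{13}{31}\right) = 0 \left(- \frac{13}{31}\right) = 0$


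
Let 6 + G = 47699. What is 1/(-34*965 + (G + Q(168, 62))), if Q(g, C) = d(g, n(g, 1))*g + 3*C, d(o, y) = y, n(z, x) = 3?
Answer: 1/15573 ≈ 6.4214e-5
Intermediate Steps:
G = 47693 (G = -6 + 47699 = 47693)
Q(g, C) = 3*C + 3*g (Q(g, C) = 3*g + 3*C = 3*C + 3*g)
1/(-34*965 + (G + Q(168, 62))) = 1/(-34*965 + (47693 + (3*62 + 3*168))) = 1/(-32810 + (47693 + (186 + 504))) = 1/(-32810 + (47693 + 690)) = 1/(-32810 + 48383) = 1/15573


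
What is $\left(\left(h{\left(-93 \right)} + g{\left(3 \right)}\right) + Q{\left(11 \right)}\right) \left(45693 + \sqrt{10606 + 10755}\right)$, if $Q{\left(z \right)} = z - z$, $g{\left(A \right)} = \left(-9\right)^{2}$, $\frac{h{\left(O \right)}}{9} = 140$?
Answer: $61274313 + 1341 \sqrt{21361} \approx 6.147 \cdot 10^{7}$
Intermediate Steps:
$h{\left(O \right)} = 1260$ ($h{\left(O \right)} = 9 \cdot 140 = 1260$)
$g{\left(A \right)} = 81$
$Q{\left(z \right)} = 0$
$\left(\left(h{\left(-93 \right)} + g{\left(3 \right)}\right) + Q{\left(11 \right)}\right) \left(45693 + \sqrt{10606 + 10755}\right) = \left(\left(1260 + 81\right) + 0\right) \left(45693 + \sqrt{10606 + 10755}\right) = \left(1341 + 0\right) \left(45693 + \sqrt{21361}\right) = 1341 \left(45693 + \sqrt{21361}\right) = 61274313 + 1341 \sqrt{21361}$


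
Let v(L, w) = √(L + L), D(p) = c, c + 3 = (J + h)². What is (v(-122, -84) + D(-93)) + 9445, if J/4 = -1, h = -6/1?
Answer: 9542 + 2*I*√61 ≈ 9542.0 + 15.62*I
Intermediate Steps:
h = -6 (h = -6*1 = -6)
J = -4 (J = 4*(-1) = -4)
c = 97 (c = -3 + (-4 - 6)² = -3 + (-10)² = -3 + 100 = 97)
D(p) = 97
v(L, w) = √2*√L (v(L, w) = √(2*L) = √2*√L)
(v(-122, -84) + D(-93)) + 9445 = (√2*√(-122) + 97) + 9445 = (√2*(I*√122) + 97) + 9445 = (2*I*√61 + 97) + 9445 = (97 + 2*I*√61) + 9445 = 9542 + 2*I*√61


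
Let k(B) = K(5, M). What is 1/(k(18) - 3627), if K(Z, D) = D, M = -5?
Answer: -1/3632 ≈ -0.00027533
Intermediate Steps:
k(B) = -5
1/(k(18) - 3627) = 1/(-5 - 3627) = 1/(-3632) = -1/3632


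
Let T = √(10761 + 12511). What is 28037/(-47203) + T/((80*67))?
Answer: -28037/47203 + √5818/2680 ≈ -0.56551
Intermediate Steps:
T = 2*√5818 (T = √23272 = 2*√5818 ≈ 152.55)
28037/(-47203) + T/((80*67)) = 28037/(-47203) + (2*√5818)/((80*67)) = 28037*(-1/47203) + (2*√5818)/5360 = -28037/47203 + (2*√5818)*(1/5360) = -28037/47203 + √5818/2680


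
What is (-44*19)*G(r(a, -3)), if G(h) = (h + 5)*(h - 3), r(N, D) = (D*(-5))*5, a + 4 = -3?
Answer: -4815360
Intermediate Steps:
a = -7 (a = -4 - 3 = -7)
r(N, D) = -25*D (r(N, D) = -5*D*5 = -25*D)
G(h) = (-3 + h)*(5 + h) (G(h) = (5 + h)*(-3 + h) = (-3 + h)*(5 + h))
(-44*19)*G(r(a, -3)) = (-44*19)*(-15 + (-25*(-3))² + 2*(-25*(-3))) = -836*(-15 + 75² + 2*75) = -836*(-15 + 5625 + 150) = -836*5760 = -4815360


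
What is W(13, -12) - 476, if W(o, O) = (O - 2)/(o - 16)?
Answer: -1414/3 ≈ -471.33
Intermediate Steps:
W(o, O) = (-2 + O)/(-16 + o)
W(13, -12) - 476 = (-2 - 12)/(-16 + 13) - 476 = -14/(-3) - 476 = -⅓*(-14) - 476 = 14/3 - 476 = -1414/3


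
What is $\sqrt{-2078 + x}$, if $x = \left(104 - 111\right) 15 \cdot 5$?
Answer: $i \sqrt{2603} \approx 51.02 i$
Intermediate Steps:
$x = -525$ ($x = \left(-7\right) 75 = -525$)
$\sqrt{-2078 + x} = \sqrt{-2078 - 525} = \sqrt{-2603} = i \sqrt{2603}$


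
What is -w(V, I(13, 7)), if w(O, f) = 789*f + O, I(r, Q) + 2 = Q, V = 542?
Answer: -4487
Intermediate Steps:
I(r, Q) = -2 + Q
w(O, f) = O + 789*f
-w(V, I(13, 7)) = -(542 + 789*(-2 + 7)) = -(542 + 789*5) = -(542 + 3945) = -1*4487 = -4487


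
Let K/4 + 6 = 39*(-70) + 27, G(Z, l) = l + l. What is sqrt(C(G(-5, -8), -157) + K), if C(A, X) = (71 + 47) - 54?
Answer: 2*I*sqrt(2693) ≈ 103.79*I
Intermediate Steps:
G(Z, l) = 2*l
C(A, X) = 64 (C(A, X) = 118 - 54 = 64)
K = -10836 (K = -24 + 4*(39*(-70) + 27) = -24 + 4*(-2730 + 27) = -24 + 4*(-2703) = -24 - 10812 = -10836)
sqrt(C(G(-5, -8), -157) + K) = sqrt(64 - 10836) = sqrt(-10772) = 2*I*sqrt(2693)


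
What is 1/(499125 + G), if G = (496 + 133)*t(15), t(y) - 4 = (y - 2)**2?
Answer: 1/607942 ≈ 1.6449e-6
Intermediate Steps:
t(y) = 4 + (-2 + y)**2 (t(y) = 4 + (y - 2)**2 = 4 + (-2 + y)**2)
G = 108817 (G = (496 + 133)*(4 + (-2 + 15)**2) = 629*(4 + 13**2) = 629*(4 + 169) = 629*173 = 108817)
1/(499125 + G) = 1/(499125 + 108817) = 1/607942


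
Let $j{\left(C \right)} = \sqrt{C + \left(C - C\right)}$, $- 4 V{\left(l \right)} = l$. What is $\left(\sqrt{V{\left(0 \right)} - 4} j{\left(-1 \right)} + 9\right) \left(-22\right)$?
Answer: $-154$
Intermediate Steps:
$V{\left(l \right)} = - \frac{l}{4}$
$j{\left(C \right)} = \sqrt{C}$ ($j{\left(C \right)} = \sqrt{C + 0} = \sqrt{C}$)
$\left(\sqrt{V{\left(0 \right)} - 4} j{\left(-1 \right)} + 9\right) \left(-22\right) = \left(\sqrt{\left(- \frac{1}{4}\right) 0 - 4} \sqrt{-1} + 9\right) \left(-22\right) = \left(\sqrt{0 - 4} i + 9\right) \left(-22\right) = \left(\sqrt{-4} i + 9\right) \left(-22\right) = \left(2 i i + 9\right) \left(-22\right) = \left(-2 + 9\right) \left(-22\right) = 7 \left(-22\right) = -154$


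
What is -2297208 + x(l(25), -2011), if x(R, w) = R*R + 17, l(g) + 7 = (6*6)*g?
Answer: -1499742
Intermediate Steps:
l(g) = -7 + 36*g (l(g) = -7 + (6*6)*g = -7 + 36*g)
x(R, w) = 17 + R² (x(R, w) = R² + 17 = 17 + R²)
-2297208 + x(l(25), -2011) = -2297208 + (17 + (-7 + 36*25)²) = -2297208 + (17 + (-7 + 900)²) = -2297208 + (17 + 893²) = -2297208 + (17 + 797449) = -2297208 + 797466 = -1499742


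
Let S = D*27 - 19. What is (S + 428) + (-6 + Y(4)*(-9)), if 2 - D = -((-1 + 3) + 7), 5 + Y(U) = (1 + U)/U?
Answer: 2935/4 ≈ 733.75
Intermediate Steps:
Y(U) = -5 + (1 + U)/U
D = 11 (D = 2 - (-1)*((-1 + 3) + 7) = 2 - (-1)*(2 + 7) = 2 - (-1)*9 = 2 - 1*(-9) = 2 + 9 = 11)
S = 278 (S = 11*27 - 19 = 297 - 19 = 278)
(S + 428) + (-6 + Y(4)*(-9)) = (278 + 428) + (-6 + (-4 + 1/4)*(-9)) = 706 + (-6 + (-4 + 1/4)*(-9)) = 706 + (-6 - 15/4*(-9)) = 706 + (-6 + 135/4) = 706 + 111/4 = 2935/4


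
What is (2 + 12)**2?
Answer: 196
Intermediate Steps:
(2 + 12)**2 = 14**2 = 196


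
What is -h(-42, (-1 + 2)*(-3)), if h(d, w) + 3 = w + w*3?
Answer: 15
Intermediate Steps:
h(d, w) = -3 + 4*w (h(d, w) = -3 + (w + w*3) = -3 + (w + 3*w) = -3 + 4*w)
-h(-42, (-1 + 2)*(-3)) = -(-3 + 4*((-1 + 2)*(-3))) = -(-3 + 4*(1*(-3))) = -(-3 + 4*(-3)) = -(-3 - 12) = -1*(-15) = 15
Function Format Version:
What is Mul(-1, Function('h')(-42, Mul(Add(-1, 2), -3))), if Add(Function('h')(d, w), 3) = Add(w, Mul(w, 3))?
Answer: 15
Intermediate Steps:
Function('h')(d, w) = Add(-3, Mul(4, w)) (Function('h')(d, w) = Add(-3, Add(w, Mul(w, 3))) = Add(-3, Add(w, Mul(3, w))) = Add(-3, Mul(4, w)))
Mul(-1, Function('h')(-42, Mul(Add(-1, 2), -3))) = Mul(-1, Add(-3, Mul(4, Mul(Add(-1, 2), -3)))) = Mul(-1, Add(-3, Mul(4, Mul(1, -3)))) = Mul(-1, Add(-3, Mul(4, -3))) = Mul(-1, Add(-3, -12)) = Mul(-1, -15) = 15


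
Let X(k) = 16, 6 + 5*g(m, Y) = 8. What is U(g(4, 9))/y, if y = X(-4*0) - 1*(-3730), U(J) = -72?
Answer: -36/1873 ≈ -0.019221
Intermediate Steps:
g(m, Y) = ⅖ (g(m, Y) = -6/5 + (⅕)*8 = -6/5 + 8/5 = ⅖)
y = 3746 (y = 16 - 1*(-3730) = 16 + 3730 = 3746)
U(g(4, 9))/y = -72/3746 = -72*1/3746 = -36/1873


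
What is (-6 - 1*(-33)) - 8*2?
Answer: 11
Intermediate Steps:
(-6 - 1*(-33)) - 8*2 = (-6 + 33) - 16 = 27 - 16 = 11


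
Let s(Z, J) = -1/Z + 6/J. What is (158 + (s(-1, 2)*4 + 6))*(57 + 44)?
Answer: 18180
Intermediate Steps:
(158 + (s(-1, 2)*4 + 6))*(57 + 44) = (158 + ((-1/(-1) + 6/2)*4 + 6))*(57 + 44) = (158 + ((-1*(-1) + 6*(½))*4 + 6))*101 = (158 + ((1 + 3)*4 + 6))*101 = (158 + (4*4 + 6))*101 = (158 + (16 + 6))*101 = (158 + 22)*101 = 180*101 = 18180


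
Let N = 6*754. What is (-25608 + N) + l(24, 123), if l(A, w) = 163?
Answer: -20921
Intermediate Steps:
N = 4524
(-25608 + N) + l(24, 123) = (-25608 + 4524) + 163 = -21084 + 163 = -20921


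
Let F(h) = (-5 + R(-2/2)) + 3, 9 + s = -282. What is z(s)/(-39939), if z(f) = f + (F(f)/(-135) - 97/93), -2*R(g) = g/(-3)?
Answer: 7332797/1002868290 ≈ 0.0073118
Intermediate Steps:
s = -291 (s = -9 - 282 = -291)
R(g) = g/6 (R(g) = -g/(2*(-3)) = -g*(-1)/(2*3) = -(-1)*g/6 = g/6)
F(h) = -13/6 (F(h) = (-5 + (-2/2)/6) + 3 = (-5 + (-2*1/2)/6) + 3 = (-5 + (1/6)*(-1)) + 3 = (-5 - 1/6) + 3 = -31/6 + 3 = -13/6)
z(f) = -25787/25110 + f (z(f) = f + (-13/6/(-135) - 97/93) = f + (-13/6*(-1/135) - 97*1/93) = f + (13/810 - 97/93) = f - 25787/25110 = -25787/25110 + f)
z(s)/(-39939) = (-25787/25110 - 291)/(-39939) = -7332797/25110*(-1/39939) = 7332797/1002868290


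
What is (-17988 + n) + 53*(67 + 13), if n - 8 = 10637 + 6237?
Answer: 3134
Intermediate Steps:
n = 16882 (n = 8 + (10637 + 6237) = 8 + 16874 = 16882)
(-17988 + n) + 53*(67 + 13) = (-17988 + 16882) + 53*(67 + 13) = -1106 + 53*80 = -1106 + 4240 = 3134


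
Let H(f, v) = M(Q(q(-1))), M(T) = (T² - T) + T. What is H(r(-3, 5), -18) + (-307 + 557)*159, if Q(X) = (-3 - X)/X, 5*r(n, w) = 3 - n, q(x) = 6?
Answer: 159009/4 ≈ 39752.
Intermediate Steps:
r(n, w) = ⅗ - n/5 (r(n, w) = (3 - n)/5 = ⅗ - n/5)
Q(X) = (-3 - X)/X
M(T) = T²
H(f, v) = 9/4 (H(f, v) = ((-3 - 1*6)/6)² = ((-3 - 6)/6)² = ((⅙)*(-9))² = (-3/2)² = 9/4)
H(r(-3, 5), -18) + (-307 + 557)*159 = 9/4 + (-307 + 557)*159 = 9/4 + 250*159 = 9/4 + 39750 = 159009/4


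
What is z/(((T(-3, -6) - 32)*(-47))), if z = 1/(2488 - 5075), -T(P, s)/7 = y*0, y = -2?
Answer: -1/3890848 ≈ -2.5701e-7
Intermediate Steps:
T(P, s) = 0 (T(P, s) = -(-14)*0 = -7*0 = 0)
z = -1/2587 (z = 1/(-2587) = -1/2587 ≈ -0.00038655)
z/(((T(-3, -6) - 32)*(-47))) = -(-1/(47*(0 - 32)))/2587 = -1/(2587*((-32*(-47)))) = -1/2587/1504 = -1/2587*1/1504 = -1/3890848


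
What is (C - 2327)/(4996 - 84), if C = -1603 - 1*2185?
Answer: -6115/4912 ≈ -1.2449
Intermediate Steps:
C = -3788 (C = -1603 - 2185 = -3788)
(C - 2327)/(4996 - 84) = (-3788 - 2327)/(4996 - 84) = -6115/4912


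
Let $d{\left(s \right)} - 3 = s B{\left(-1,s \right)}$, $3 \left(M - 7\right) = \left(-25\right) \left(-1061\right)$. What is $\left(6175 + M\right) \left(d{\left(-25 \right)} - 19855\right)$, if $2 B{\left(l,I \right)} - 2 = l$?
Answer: $- \frac{596875253}{2} \approx -2.9844 \cdot 10^{8}$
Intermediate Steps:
$M = \frac{26546}{3}$ ($M = 7 + \frac{\left(-25\right) \left(-1061\right)}{3} = 7 + \frac{1}{3} \cdot 26525 = 7 + \frac{26525}{3} = \frac{26546}{3} \approx 8848.7$)
$B{\left(l,I \right)} = 1 + \frac{l}{2}$
$d{\left(s \right)} = 3 + \frac{s}{2}$ ($d{\left(s \right)} = 3 + s \left(1 + \frac{1}{2} \left(-1\right)\right) = 3 + s \left(1 - \frac{1}{2}\right) = 3 + s \frac{1}{2} = 3 + \frac{s}{2}$)
$\left(6175 + M\right) \left(d{\left(-25 \right)} - 19855\right) = \left(6175 + \frac{26546}{3}\right) \left(\left(3 + \frac{1}{2} \left(-25\right)\right) - 19855\right) = \frac{45071 \left(\left(3 - \frac{25}{2}\right) - 19855\right)}{3} = \frac{45071 \left(- \frac{19}{2} - 19855\right)}{3} = \frac{45071}{3} \left(- \frac{39729}{2}\right) = - \frac{596875253}{2}$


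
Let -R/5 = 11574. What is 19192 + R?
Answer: -38678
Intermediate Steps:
R = -57870 (R = -5*11574 = -57870)
19192 + R = 19192 - 57870 = -38678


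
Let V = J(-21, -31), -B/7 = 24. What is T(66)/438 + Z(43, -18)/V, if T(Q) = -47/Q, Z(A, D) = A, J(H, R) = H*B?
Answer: 29923/2832984 ≈ 0.010562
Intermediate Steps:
B = -168 (B = -7*24 = -168)
J(H, R) = -168*H (J(H, R) = H*(-168) = -168*H)
V = 3528 (V = -168*(-21) = 3528)
T(66)/438 + Z(43, -18)/V = -47/66/438 + 43/3528 = -47*1/66*(1/438) + 43*(1/3528) = -47/66*1/438 + 43/3528 = -47/28908 + 43/3528 = 29923/2832984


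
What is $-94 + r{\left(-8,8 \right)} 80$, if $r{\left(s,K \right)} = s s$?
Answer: $5026$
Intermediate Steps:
$r{\left(s,K \right)} = s^{2}$
$-94 + r{\left(-8,8 \right)} 80 = -94 + \left(-8\right)^{2} \cdot 80 = -94 + 64 \cdot 80 = -94 + 5120 = 5026$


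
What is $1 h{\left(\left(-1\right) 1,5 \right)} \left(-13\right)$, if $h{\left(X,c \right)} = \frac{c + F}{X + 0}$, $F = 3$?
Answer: $104$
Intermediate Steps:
$h{\left(X,c \right)} = \frac{3 + c}{X}$ ($h{\left(X,c \right)} = \frac{c + 3}{X + 0} = \frac{3 + c}{X}$)
$1 h{\left(\left(-1\right) 1,5 \right)} \left(-13\right) = 1 \frac{3 + 5}{\left(-1\right) 1} \left(-13\right) = 1 \frac{1}{-1} \cdot 8 \left(-13\right) = 1 \left(\left(-1\right) 8\right) \left(-13\right) = 1 \left(-8\right) \left(-13\right) = \left(-8\right) \left(-13\right) = 104$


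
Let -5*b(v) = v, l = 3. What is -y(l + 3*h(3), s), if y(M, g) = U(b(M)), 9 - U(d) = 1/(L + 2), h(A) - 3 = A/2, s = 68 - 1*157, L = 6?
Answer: -71/8 ≈ -8.8750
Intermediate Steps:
s = -89 (s = 68 - 157 = -89)
b(v) = -v/5
h(A) = 3 + A/2
U(d) = 71/8 (U(d) = 9 - 1/(6 + 2) = 9 - 1/8 = 9 - 1*⅛ = 9 - ⅛ = 71/8)
y(M, g) = 71/8
-y(l + 3*h(3), s) = -1*71/8 = -71/8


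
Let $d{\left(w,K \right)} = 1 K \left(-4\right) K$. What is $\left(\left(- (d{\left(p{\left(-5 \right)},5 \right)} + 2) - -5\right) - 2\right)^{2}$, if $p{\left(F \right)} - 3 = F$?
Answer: $10201$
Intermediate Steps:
$p{\left(F \right)} = 3 + F$
$d{\left(w,K \right)} = - 4 K^{2}$ ($d{\left(w,K \right)} = K \left(-4\right) K = - 4 K K = - 4 K^{2}$)
$\left(\left(- (d{\left(p{\left(-5 \right)},5 \right)} + 2) - -5\right) - 2\right)^{2} = \left(\left(- (- 4 \cdot 5^{2} + 2) - -5\right) - 2\right)^{2} = \left(\left(- (\left(-4\right) 25 + 2) + 5\right) - 2\right)^{2} = \left(\left(- (-100 + 2) + 5\right) - 2\right)^{2} = \left(\left(\left(-1\right) \left(-98\right) + 5\right) - 2\right)^{2} = \left(\left(98 + 5\right) - 2\right)^{2} = \left(103 - 2\right)^{2} = 101^{2} = 10201$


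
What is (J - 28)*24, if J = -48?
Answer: -1824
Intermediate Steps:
(J - 28)*24 = (-48 - 28)*24 = -76*24 = -1824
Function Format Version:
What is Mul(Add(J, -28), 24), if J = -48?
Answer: -1824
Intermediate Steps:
Mul(Add(J, -28), 24) = Mul(Add(-48, -28), 24) = Mul(-76, 24) = -1824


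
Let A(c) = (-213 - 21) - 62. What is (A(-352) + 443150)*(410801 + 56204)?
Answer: 206815032270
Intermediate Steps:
A(c) = -296 (A(c) = -234 - 62 = -296)
(A(-352) + 443150)*(410801 + 56204) = (-296 + 443150)*(410801 + 56204) = 442854*467005 = 206815032270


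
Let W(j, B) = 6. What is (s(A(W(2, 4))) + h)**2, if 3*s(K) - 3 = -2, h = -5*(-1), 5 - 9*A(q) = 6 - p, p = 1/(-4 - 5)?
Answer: 256/9 ≈ 28.444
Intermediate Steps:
p = -1/9 (p = 1/(-9) = -1/9 ≈ -0.11111)
A(q) = -10/81 (A(q) = 5/9 - (6 - 1*(-1/9))/9 = 5/9 - (6 + 1/9)/9 = 5/9 - 1/9*55/9 = 5/9 - 55/81 = -10/81)
h = 5
s(K) = 1/3 (s(K) = 1 + (1/3)*(-2) = 1 - 2/3 = 1/3)
(s(A(W(2, 4))) + h)**2 = (1/3 + 5)**2 = (16/3)**2 = 256/9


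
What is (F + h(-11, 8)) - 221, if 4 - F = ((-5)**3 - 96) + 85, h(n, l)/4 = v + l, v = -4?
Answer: -65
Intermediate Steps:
h(n, l) = -16 + 4*l (h(n, l) = 4*(-4 + l) = -16 + 4*l)
F = 140 (F = 4 - (((-5)**3 - 96) + 85) = 4 - ((-125 - 96) + 85) = 4 - (-221 + 85) = 4 - 1*(-136) = 4 + 136 = 140)
(F + h(-11, 8)) - 221 = (140 + (-16 + 4*8)) - 221 = (140 + (-16 + 32)) - 221 = (140 + 16) - 221 = 156 - 221 = -65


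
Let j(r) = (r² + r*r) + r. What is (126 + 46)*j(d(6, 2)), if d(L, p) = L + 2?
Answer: 23392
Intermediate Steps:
d(L, p) = 2 + L
j(r) = r + 2*r² (j(r) = (r² + r²) + r = 2*r² + r = r + 2*r²)
(126 + 46)*j(d(6, 2)) = (126 + 46)*((2 + 6)*(1 + 2*(2 + 6))) = 172*(8*(1 + 2*8)) = 172*(8*(1 + 16)) = 172*(8*17) = 172*136 = 23392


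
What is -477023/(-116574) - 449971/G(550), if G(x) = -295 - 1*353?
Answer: 8794005043/12589992 ≈ 698.49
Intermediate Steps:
G(x) = -648 (G(x) = -295 - 353 = -648)
-477023/(-116574) - 449971/G(550) = -477023/(-116574) - 449971/(-648) = -477023*(-1/116574) - 449971*(-1/648) = 477023/116574 + 449971/648 = 8794005043/12589992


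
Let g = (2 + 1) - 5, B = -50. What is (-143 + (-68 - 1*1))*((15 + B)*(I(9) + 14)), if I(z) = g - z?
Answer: 22260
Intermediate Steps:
g = -2 (g = 3 - 5 = -2)
I(z) = -2 - z
(-143 + (-68 - 1*1))*((15 + B)*(I(9) + 14)) = (-143 + (-68 - 1*1))*((15 - 50)*((-2 - 1*9) + 14)) = (-143 + (-68 - 1))*(-35*((-2 - 9) + 14)) = (-143 - 69)*(-35*(-11 + 14)) = -(-7420)*3 = -212*(-105) = 22260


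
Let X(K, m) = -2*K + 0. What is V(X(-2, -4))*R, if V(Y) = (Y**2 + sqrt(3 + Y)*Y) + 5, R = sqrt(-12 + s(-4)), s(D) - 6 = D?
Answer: I*sqrt(10)*(21 + 4*sqrt(7)) ≈ 99.874*I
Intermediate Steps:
s(D) = 6 + D
X(K, m) = -2*K
R = I*sqrt(10) (R = sqrt(-12 + (6 - 4)) = sqrt(-12 + 2) = sqrt(-10) = I*sqrt(10) ≈ 3.1623*I)
V(Y) = 5 + Y**2 + Y*sqrt(3 + Y) (V(Y) = (Y**2 + Y*sqrt(3 + Y)) + 5 = 5 + Y**2 + Y*sqrt(3 + Y))
V(X(-2, -4))*R = (5 + (-2*(-2))**2 + (-2*(-2))*sqrt(3 - 2*(-2)))*(I*sqrt(10)) = (5 + 4**2 + 4*sqrt(3 + 4))*(I*sqrt(10)) = (5 + 16 + 4*sqrt(7))*(I*sqrt(10)) = (21 + 4*sqrt(7))*(I*sqrt(10)) = I*sqrt(10)*(21 + 4*sqrt(7))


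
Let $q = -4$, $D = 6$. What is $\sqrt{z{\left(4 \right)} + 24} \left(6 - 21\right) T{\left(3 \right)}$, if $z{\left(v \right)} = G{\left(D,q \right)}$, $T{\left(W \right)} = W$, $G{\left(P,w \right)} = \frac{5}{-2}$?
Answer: $- \frac{45 \sqrt{86}}{2} \approx -208.66$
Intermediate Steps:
$G{\left(P,w \right)} = - \frac{5}{2}$ ($G{\left(P,w \right)} = 5 \left(- \frac{1}{2}\right) = - \frac{5}{2}$)
$z{\left(v \right)} = - \frac{5}{2}$
$\sqrt{z{\left(4 \right)} + 24} \left(6 - 21\right) T{\left(3 \right)} = \sqrt{- \frac{5}{2} + 24} \left(6 - 21\right) 3 = \sqrt{\frac{43}{2}} \left(6 - 21\right) 3 = \frac{\sqrt{86}}{2} \left(-15\right) 3 = - \frac{15 \sqrt{86}}{2} \cdot 3 = - \frac{45 \sqrt{86}}{2}$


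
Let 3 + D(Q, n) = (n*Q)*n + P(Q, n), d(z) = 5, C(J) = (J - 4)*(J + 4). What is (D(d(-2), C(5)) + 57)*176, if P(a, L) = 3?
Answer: 81312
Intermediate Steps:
C(J) = (-4 + J)*(4 + J)
D(Q, n) = Q*n² (D(Q, n) = -3 + ((n*Q)*n + 3) = -3 + ((Q*n)*n + 3) = -3 + (Q*n² + 3) = -3 + (3 + Q*n²) = Q*n²)
(D(d(-2), C(5)) + 57)*176 = (5*(-16 + 5²)² + 57)*176 = (5*(-16 + 25)² + 57)*176 = (5*9² + 57)*176 = (5*81 + 57)*176 = (405 + 57)*176 = 462*176 = 81312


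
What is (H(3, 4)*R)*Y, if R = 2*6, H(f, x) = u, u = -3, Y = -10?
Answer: 360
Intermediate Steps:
H(f, x) = -3
R = 12
(H(3, 4)*R)*Y = -3*12*(-10) = -36*(-10) = 360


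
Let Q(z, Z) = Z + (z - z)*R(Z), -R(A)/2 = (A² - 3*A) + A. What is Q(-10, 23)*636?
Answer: 14628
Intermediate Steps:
R(A) = -2*A² + 4*A (R(A) = -2*((A² - 3*A) + A) = -2*(A² - 2*A) = -2*A² + 4*A)
Q(z, Z) = Z (Q(z, Z) = Z + (z - z)*(2*Z*(2 - Z)) = Z + 0*(2*Z*(2 - Z)) = Z + 0 = Z)
Q(-10, 23)*636 = 23*636 = 14628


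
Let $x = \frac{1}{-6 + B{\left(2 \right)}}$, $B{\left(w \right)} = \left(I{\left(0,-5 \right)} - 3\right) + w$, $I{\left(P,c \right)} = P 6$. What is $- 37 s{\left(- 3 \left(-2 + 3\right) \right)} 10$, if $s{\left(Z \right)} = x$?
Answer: $\frac{370}{7} \approx 52.857$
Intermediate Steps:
$I{\left(P,c \right)} = 6 P$
$B{\left(w \right)} = -3 + w$ ($B{\left(w \right)} = \left(6 \cdot 0 - 3\right) + w = \left(0 - 3\right) + w = -3 + w$)
$x = - \frac{1}{7}$ ($x = \frac{1}{-6 + \left(-3 + 2\right)} = \frac{1}{-6 - 1} = \frac{1}{-7} = - \frac{1}{7} \approx -0.14286$)
$s{\left(Z \right)} = - \frac{1}{7}$
$- 37 s{\left(- 3 \left(-2 + 3\right) \right)} 10 = \left(-37\right) \left(- \frac{1}{7}\right) 10 = \frac{37}{7} \cdot 10 = \frac{370}{7}$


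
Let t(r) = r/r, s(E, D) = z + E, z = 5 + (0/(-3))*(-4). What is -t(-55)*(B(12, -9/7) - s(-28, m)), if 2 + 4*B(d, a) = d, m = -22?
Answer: -51/2 ≈ -25.500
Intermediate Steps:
z = 5 (z = 5 + (0*(-⅓))*(-4) = 5 + 0*(-4) = 5 + 0 = 5)
s(E, D) = 5 + E
B(d, a) = -½ + d/4
t(r) = 1
-t(-55)*(B(12, -9/7) - s(-28, m)) = -((-½ + (¼)*12) - (5 - 28)) = -((-½ + 3) - 1*(-23)) = -(5/2 + 23) = -51/2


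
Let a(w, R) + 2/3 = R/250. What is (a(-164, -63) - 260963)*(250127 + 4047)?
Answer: -24873841148693/375 ≈ -6.6330e+10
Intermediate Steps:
a(w, R) = -⅔ + R/250
(a(-164, -63) - 260963)*(250127 + 4047) = ((-⅔ + (1/250)*(-63)) - 260963)*(250127 + 4047) = ((-⅔ - 63/250) - 260963)*254174 = (-689/750 - 260963)*254174 = -195722939/750*254174 = -24873841148693/375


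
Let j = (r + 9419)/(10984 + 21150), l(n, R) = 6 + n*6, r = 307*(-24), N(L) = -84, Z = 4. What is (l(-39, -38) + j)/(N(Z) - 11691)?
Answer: 7324501/378377850 ≈ 0.019358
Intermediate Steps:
r = -7368
l(n, R) = 6 + 6*n
j = 2051/32134 (j = (-7368 + 9419)/(10984 + 21150) = 2051/32134 ≈ 0.063826)
(l(-39, -38) + j)/(N(Z) - 11691) = ((6 + 6*(-39)) + 2051/32134)/(-84 - 11691) = ((6 - 234) + 2051/32134)/(-11775) = (-228 + 2051/32134)*(-1/11775) = -7324501/32134*(-1/11775) = 7324501/378377850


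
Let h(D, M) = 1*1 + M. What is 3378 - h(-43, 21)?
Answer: 3356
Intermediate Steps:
h(D, M) = 1 + M
3378 - h(-43, 21) = 3378 - (1 + 21) = 3378 - 1*22 = 3378 - 22 = 3356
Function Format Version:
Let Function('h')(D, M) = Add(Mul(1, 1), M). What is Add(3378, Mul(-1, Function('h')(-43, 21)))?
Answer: 3356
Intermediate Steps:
Function('h')(D, M) = Add(1, M)
Add(3378, Mul(-1, Function('h')(-43, 21))) = Add(3378, Mul(-1, Add(1, 21))) = Add(3378, Mul(-1, 22)) = Add(3378, -22) = 3356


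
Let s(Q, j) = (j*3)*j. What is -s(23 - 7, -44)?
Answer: -5808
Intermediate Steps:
s(Q, j) = 3*j² (s(Q, j) = (3*j)*j = 3*j²)
-s(23 - 7, -44) = -3*(-44)² = -3*1936 = -1*5808 = -5808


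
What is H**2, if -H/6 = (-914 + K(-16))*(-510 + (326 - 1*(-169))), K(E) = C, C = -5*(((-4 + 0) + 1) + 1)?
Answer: 6619449600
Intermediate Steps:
C = 10 (C = -5*((-4 + 1) + 1) = -5*(-3 + 1) = -5*(-2) = 10)
K(E) = 10
H = -81360 (H = -6*(-914 + 10)*(-510 + (326 - 1*(-169))) = -(-5424)*(-510 + (326 + 169)) = -(-5424)*(-510 + 495) = -(-5424)*(-15) = -6*13560 = -81360)
H**2 = (-81360)**2 = 6619449600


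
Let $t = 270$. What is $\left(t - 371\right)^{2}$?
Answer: $10201$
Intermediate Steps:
$\left(t - 371\right)^{2} = \left(270 - 371\right)^{2} = \left(-101\right)^{2} = 10201$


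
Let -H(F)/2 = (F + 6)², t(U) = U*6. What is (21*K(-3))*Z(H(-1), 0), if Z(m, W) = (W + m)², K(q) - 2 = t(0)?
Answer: 105000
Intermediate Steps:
t(U) = 6*U
K(q) = 2 (K(q) = 2 + 6*0 = 2 + 0 = 2)
H(F) = -2*(6 + F)² (H(F) = -2*(F + 6)² = -2*(6 + F)²)
(21*K(-3))*Z(H(-1), 0) = (21*2)*(0 - 2*(6 - 1)²)² = 42*(0 - 2*5²)² = 42*(0 - 2*25)² = 42*(0 - 50)² = 42*(-50)² = 42*2500 = 105000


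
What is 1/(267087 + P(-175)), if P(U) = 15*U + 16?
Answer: 1/264478 ≈ 3.7810e-6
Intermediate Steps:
P(U) = 16 + 15*U
1/(267087 + P(-175)) = 1/(267087 + (16 + 15*(-175))) = 1/(267087 + (16 - 2625)) = 1/(267087 - 2609) = 1/264478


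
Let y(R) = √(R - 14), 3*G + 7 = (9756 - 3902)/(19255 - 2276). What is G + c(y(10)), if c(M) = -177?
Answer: -9128848/50937 ≈ -179.22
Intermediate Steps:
G = -112999/50937 (G = -7/3 + ((9756 - 3902)/(19255 - 2276))/3 = -7/3 + (5854/16979)/3 = -7/3 + (5854*(1/16979))/3 = -7/3 + (⅓)*(5854/16979) = -7/3 + 5854/50937 = -112999/50937 ≈ -2.2184)
y(R) = √(-14 + R)
G + c(y(10)) = -112999/50937 - 177 = -9128848/50937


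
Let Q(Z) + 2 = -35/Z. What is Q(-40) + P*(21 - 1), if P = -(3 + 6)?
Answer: -1449/8 ≈ -181.13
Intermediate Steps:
Q(Z) = -2 - 35/Z
P = -9 (P = -1*9 = -9)
Q(-40) + P*(21 - 1) = (-2 - 35/(-40)) - 9*(21 - 1) = (-2 - 35*(-1/40)) - 9*20 = (-2 + 7/8) - 180 = -9/8 - 180 = -1449/8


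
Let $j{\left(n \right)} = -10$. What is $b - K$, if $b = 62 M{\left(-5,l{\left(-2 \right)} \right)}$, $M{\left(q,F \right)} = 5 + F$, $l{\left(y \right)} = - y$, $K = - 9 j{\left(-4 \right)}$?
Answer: $344$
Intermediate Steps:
$K = 90$ ($K = \left(-9\right) \left(-10\right) = 90$)
$b = 434$ ($b = 62 \left(5 - -2\right) = 62 \left(5 + 2\right) = 62 \cdot 7 = 434$)
$b - K = 434 - 90 = 344$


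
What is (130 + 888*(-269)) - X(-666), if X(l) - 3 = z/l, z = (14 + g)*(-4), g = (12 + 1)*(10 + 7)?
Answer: -79502555/333 ≈ -2.3875e+5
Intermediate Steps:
g = 221 (g = 13*17 = 221)
z = -940 (z = (14 + 221)*(-4) = 235*(-4) = -940)
X(l) = 3 - 940/l
(130 + 888*(-269)) - X(-666) = (130 + 888*(-269)) - (3 - 940/(-666)) = (130 - 238872) - (3 - 940*(-1/666)) = -238742 - (3 + 470/333) = -238742 - 1*1469/333 = -238742 - 1469/333 = -79502555/333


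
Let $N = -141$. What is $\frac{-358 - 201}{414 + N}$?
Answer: $- \frac{43}{21} \approx -2.0476$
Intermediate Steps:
$\frac{-358 - 201}{414 + N} = \frac{-358 - 201}{414 - 141} = - \frac{559}{273} = \left(-559\right) \frac{1}{273} = - \frac{43}{21}$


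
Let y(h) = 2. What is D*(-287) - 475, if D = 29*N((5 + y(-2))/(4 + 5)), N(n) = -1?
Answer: 7848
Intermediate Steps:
D = -29 (D = 29*(-1) = -29)
D*(-287) - 475 = -29*(-287) - 475 = 8323 - 475 = 7848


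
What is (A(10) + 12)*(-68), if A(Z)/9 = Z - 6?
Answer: -3264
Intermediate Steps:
A(Z) = -54 + 9*Z (A(Z) = 9*(Z - 6) = 9*(-6 + Z) = -54 + 9*Z)
(A(10) + 12)*(-68) = ((-54 + 9*10) + 12)*(-68) = ((-54 + 90) + 12)*(-68) = (36 + 12)*(-68) = 48*(-68) = -3264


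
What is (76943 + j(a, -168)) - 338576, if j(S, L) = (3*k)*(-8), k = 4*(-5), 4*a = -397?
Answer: -261153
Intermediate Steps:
a = -397/4 (a = (1/4)*(-397) = -397/4 ≈ -99.250)
k = -20
j(S, L) = 480 (j(S, L) = (3*(-20))*(-8) = -60*(-8) = 480)
(76943 + j(a, -168)) - 338576 = (76943 + 480) - 338576 = 77423 - 338576 = -261153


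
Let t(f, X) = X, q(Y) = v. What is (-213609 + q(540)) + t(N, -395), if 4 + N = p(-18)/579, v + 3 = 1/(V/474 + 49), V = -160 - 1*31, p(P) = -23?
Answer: -4929650771/23035 ≈ -2.1401e+5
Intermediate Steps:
V = -191 (V = -160 - 31 = -191)
v = -68631/23035 (v = -3 + 1/(-191/474 + 49) = -3 + 1/(23035/474) = -3 + 474/23035 = -68631/23035 ≈ -2.9794)
q(Y) = -68631/23035
N = -2339/579 (N = -4 - 23/579 = -2339/579 ≈ -4.0397)
(-213609 + q(540)) + t(N, -395) = (-213609 - 68631/23035) - 395 = -4920551946/23035 - 395 = -4929650771/23035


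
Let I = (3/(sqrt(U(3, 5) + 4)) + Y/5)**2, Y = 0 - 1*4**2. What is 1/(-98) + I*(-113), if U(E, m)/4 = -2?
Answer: -4424113/4900 - 5424*I/5 ≈ -902.88 - 1084.8*I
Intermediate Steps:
U(E, m) = -8 (U(E, m) = 4*(-2) = -8)
Y = -16 (Y = 0 - 1*16 = 0 - 16 = -16)
I = (-16/5 - 3*I/2)**2 (I = (3/(sqrt(-8 + 4)) - 16/5)**2 = (3/(sqrt(-4)) - 16*1/5)**2 = (3/((2*I)) - 16/5)**2 = (3*(-I/2) - 16/5)**2 = (-3*I/2 - 16/5)**2 = (-16/5 - 3*I/2)**2 ≈ 7.99 + 9.6*I)
1/(-98) + I*(-113) = 1/(-98) + (799/100 + 48*I/5)*(-113) = -1/98 + (-90287/100 - 5424*I/5) = -4424113/4900 - 5424*I/5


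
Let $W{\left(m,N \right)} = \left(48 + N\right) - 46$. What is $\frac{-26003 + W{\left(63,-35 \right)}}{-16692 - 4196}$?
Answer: $\frac{6509}{5222} \approx 1.2465$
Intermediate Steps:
$W{\left(m,N \right)} = 2 + N$
$\frac{-26003 + W{\left(63,-35 \right)}}{-16692 - 4196} = \frac{-26003 + \left(2 - 35\right)}{-16692 - 4196} = \frac{-26003 - 33}{-20888} = \left(-26036\right) \left(- \frac{1}{20888}\right) = \frac{6509}{5222}$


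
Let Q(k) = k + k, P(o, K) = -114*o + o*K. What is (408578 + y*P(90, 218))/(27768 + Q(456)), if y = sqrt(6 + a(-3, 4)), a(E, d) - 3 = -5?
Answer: 213649/14340 ≈ 14.899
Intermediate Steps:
a(E, d) = -2 (a(E, d) = 3 - 5 = -2)
P(o, K) = -114*o + K*o
y = 2 (y = sqrt(6 - 2) = sqrt(4) = 2)
Q(k) = 2*k
(408578 + y*P(90, 218))/(27768 + Q(456)) = (408578 + 2*(90*(-114 + 218)))/(27768 + 2*456) = (408578 + 2*(90*104))/(27768 + 912) = (408578 + 2*9360)/28680 = (408578 + 18720)*(1/28680) = 427298*(1/28680) = 213649/14340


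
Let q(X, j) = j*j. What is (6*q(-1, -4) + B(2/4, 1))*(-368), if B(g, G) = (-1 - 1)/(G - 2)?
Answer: -36064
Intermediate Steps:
B(g, G) = -2/(-2 + G)
q(X, j) = j²
(6*q(-1, -4) + B(2/4, 1))*(-368) = (6*(-4)² - 2/(-2 + 1))*(-368) = (6*16 - 2/(-1))*(-368) = (96 - 2*(-1))*(-368) = (96 + 2)*(-368) = 98*(-368) = -36064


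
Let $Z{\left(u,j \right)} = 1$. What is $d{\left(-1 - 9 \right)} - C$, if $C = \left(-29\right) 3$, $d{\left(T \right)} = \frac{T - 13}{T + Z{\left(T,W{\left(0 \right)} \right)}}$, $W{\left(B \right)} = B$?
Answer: $\frac{806}{9} \approx 89.556$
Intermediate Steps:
$d{\left(T \right)} = \frac{-13 + T}{1 + T}$ ($d{\left(T \right)} = \frac{T - 13}{T + 1} = \frac{-13 + T}{1 + T}$)
$C = -87$
$d{\left(-1 - 9 \right)} - C = \frac{-13 - 10}{1 - 10} - -87 = \frac{-13 - 10}{1 - 10} + 87 = \frac{1}{-9} \left(-23\right) + 87 = \left(- \frac{1}{9}\right) \left(-23\right) + 87 = \frac{23}{9} + 87 = \frac{806}{9}$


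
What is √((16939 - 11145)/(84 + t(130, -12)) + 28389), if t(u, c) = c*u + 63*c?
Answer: √982056037/186 ≈ 168.48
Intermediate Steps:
t(u, c) = 63*c + c*u
√((16939 - 11145)/(84 + t(130, -12)) + 28389) = √((16939 - 11145)/(84 - 12*(63 + 130)) + 28389) = √(5794/(84 - 12*193) + 28389) = √(5794/(84 - 2316) + 28389) = √(5794/(-2232) + 28389) = √(5794*(-1/2232) + 28389) = √(-2897/1116 + 28389) = √(31679227/1116) = √982056037/186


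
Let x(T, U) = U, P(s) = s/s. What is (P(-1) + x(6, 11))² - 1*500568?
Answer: -500424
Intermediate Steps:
P(s) = 1
(P(-1) + x(6, 11))² - 1*500568 = (1 + 11)² - 1*500568 = 12² - 500568 = 144 - 500568 = -500424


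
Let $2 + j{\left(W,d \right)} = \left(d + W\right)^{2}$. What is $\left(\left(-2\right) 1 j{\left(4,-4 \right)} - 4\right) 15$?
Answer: $0$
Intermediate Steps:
$j{\left(W,d \right)} = -2 + \left(W + d\right)^{2}$ ($j{\left(W,d \right)} = -2 + \left(d + W\right)^{2} = -2 + \left(W + d\right)^{2}$)
$\left(\left(-2\right) 1 j{\left(4,-4 \right)} - 4\right) 15 = \left(\left(-2\right) 1 \left(-2 + \left(4 - 4\right)^{2}\right) - 4\right) 15 = \left(- 2 \left(-2 + 0^{2}\right) - 4\right) 15 = \left(- 2 \left(-2 + 0\right) - 4\right) 15 = \left(\left(-2\right) \left(-2\right) - 4\right) 15 = \left(4 - 4\right) 15 = 0 \cdot 15 = 0$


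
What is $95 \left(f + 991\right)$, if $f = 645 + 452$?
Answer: $198360$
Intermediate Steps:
$f = 1097$
$95 \left(f + 991\right) = 95 \left(1097 + 991\right) = 95 \cdot 2088 = 198360$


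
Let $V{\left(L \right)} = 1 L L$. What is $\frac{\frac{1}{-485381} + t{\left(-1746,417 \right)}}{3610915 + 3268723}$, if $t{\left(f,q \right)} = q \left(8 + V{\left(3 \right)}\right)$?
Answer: $\frac{1720432954}{1669622786039} \approx 0.0010304$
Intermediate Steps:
$V{\left(L \right)} = L^{2}$ ($V{\left(L \right)} = L L = L^{2}$)
$t{\left(f,q \right)} = 17 q$ ($t{\left(f,q \right)} = q \left(8 + 3^{2}\right) = q \left(8 + 9\right) = q 17 = 17 q$)
$\frac{\frac{1}{-485381} + t{\left(-1746,417 \right)}}{3610915 + 3268723} = \frac{\frac{1}{-485381} + 17 \cdot 417}{3610915 + 3268723} = \frac{- \frac{1}{485381} + 7089}{6879638} = \frac{3440865908}{485381} \cdot \frac{1}{6879638} = \frac{1720432954}{1669622786039}$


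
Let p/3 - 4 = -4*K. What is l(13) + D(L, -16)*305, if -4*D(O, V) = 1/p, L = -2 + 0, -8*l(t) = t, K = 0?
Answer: -383/48 ≈ -7.9792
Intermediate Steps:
l(t) = -t/8
L = -2
p = 12 (p = 12 + 3*(-4*0) = 12 + 3*0 = 12 + 0 = 12)
D(O, V) = -1/48 (D(O, V) = -¼/12 = -¼*1/12 = -1/48)
l(13) + D(L, -16)*305 = -⅛*13 - 1/48*305 = -13/8 - 305/48 = -383/48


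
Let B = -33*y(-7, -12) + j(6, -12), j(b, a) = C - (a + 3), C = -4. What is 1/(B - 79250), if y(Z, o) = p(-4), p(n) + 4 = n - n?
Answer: -1/79113 ≈ -1.2640e-5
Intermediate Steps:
p(n) = -4 (p(n) = -4 + (n - n) = -4 + 0 = -4)
y(Z, o) = -4
j(b, a) = -7 - a (j(b, a) = -4 - (a + 3) = -4 - (3 + a) = -4 + (-3 - a) = -7 - a)
B = 137 (B = -33*(-4) + (-7 - 1*(-12)) = 132 + (-7 + 12) = 132 + 5 = 137)
1/(B - 79250) = 1/(137 - 79250) = 1/(-79113) = -1/79113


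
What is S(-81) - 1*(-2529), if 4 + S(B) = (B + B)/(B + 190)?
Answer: 275063/109 ≈ 2523.5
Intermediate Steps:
S(B) = -4 + 2*B/(190 + B) (S(B) = -4 + (B + B)/(B + 190) = -4 + (2*B)/(190 + B) = -4 + 2*B/(190 + B))
S(-81) - 1*(-2529) = 2*(-380 - 1*(-81))/(190 - 81) - 1*(-2529) = 2*(-380 + 81)/109 + 2529 = 2*(1/109)*(-299) + 2529 = -598/109 + 2529 = 275063/109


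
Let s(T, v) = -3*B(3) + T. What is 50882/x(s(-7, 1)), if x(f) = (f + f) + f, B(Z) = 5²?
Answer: -25441/123 ≈ -206.84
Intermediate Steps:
B(Z) = 25
s(T, v) = -75 + T (s(T, v) = -3*25 + T = -75 + T)
x(f) = 3*f (x(f) = 2*f + f = 3*f)
50882/x(s(-7, 1)) = 50882/((3*(-75 - 7))) = 50882/((3*(-82))) = 50882/(-246) = 50882*(-1/246) = -25441/123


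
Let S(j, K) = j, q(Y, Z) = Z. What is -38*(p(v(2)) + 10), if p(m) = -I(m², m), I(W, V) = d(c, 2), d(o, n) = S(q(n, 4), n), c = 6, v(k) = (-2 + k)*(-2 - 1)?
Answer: -228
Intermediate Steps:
v(k) = 6 - 3*k (v(k) = (-2 + k)*(-3) = 6 - 3*k)
d(o, n) = 4
I(W, V) = 4
p(m) = -4 (p(m) = -1*4 = -4)
-38*(p(v(2)) + 10) = -38*(-4 + 10) = -38*6 = -228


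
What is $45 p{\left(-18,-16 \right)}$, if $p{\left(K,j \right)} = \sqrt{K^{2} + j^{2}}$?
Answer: $90 \sqrt{145} \approx 1083.7$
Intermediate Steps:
$45 p{\left(-18,-16 \right)} = 45 \sqrt{\left(-18\right)^{2} + \left(-16\right)^{2}} = 45 \sqrt{324 + 256} = 45 \sqrt{580} = 45 \cdot 2 \sqrt{145} = 90 \sqrt{145}$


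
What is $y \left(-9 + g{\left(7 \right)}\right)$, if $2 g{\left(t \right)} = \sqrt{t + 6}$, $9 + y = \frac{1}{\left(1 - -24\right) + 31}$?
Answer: $\frac{4527}{56} - \frac{503 \sqrt{13}}{112} \approx 64.646$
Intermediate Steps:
$y = - \frac{503}{56}$ ($y = -9 + \frac{1}{\left(1 - -24\right) + 31} = -9 + \frac{1}{\left(1 + 24\right) + 31} = -9 + \frac{1}{25 + 31} = -9 + \frac{1}{56} = - \frac{503}{56} \approx -8.9821$)
$g{\left(t \right)} = \frac{\sqrt{6 + t}}{2}$ ($g{\left(t \right)} = \frac{\sqrt{t + 6}}{2} = \frac{\sqrt{6 + t}}{2}$)
$y \left(-9 + g{\left(7 \right)}\right) = - \frac{503 \left(-9 + \frac{\sqrt{6 + 7}}{2}\right)}{56} = - \frac{503 \left(-9 + \frac{\sqrt{13}}{2}\right)}{56} = \frac{4527}{56} - \frac{503 \sqrt{13}}{112}$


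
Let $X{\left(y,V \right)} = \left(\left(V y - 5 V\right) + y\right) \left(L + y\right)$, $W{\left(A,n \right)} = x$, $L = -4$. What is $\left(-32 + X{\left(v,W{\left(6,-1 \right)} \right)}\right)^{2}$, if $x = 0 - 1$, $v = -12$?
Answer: $12544$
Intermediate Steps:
$x = -1$
$W{\left(A,n \right)} = -1$
$X{\left(y,V \right)} = \left(-4 + y\right) \left(y - 5 V + V y\right)$ ($X{\left(y,V \right)} = \left(\left(V y - 5 V\right) + y\right) \left(-4 + y\right) = \left(\left(- 5 V + V y\right) + y\right) \left(-4 + y\right) = \left(y - 5 V + V y\right) \left(-4 + y\right) = \left(-4 + y\right) \left(y - 5 V + V y\right)$)
$\left(-32 + X{\left(v,W{\left(6,-1 \right)} \right)}\right)^{2} = \left(-32 - \left(116 - 144 + 108\right)\right)^{2} = \left(-32 - 80\right)^{2} = \left(-112\right)^{2} = 12544$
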